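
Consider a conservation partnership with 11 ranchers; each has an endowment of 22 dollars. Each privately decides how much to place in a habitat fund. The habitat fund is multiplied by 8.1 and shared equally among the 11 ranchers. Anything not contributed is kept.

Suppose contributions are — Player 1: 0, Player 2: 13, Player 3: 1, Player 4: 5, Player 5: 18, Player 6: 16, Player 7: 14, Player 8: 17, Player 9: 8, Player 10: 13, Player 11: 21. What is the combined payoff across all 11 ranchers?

1136.60 dollars

Total contributed: 0 + 13 + 1 + 5 + 18 + 16 + 14 + 17 + 8 + 13 + 21 = 126; total kept: 11 × 22 − 126 = 116.
The habitat fund pays out 8.1 × 126 = 1020.60 in aggregate.
Group total = 116 + 1020.60 = 1136.60.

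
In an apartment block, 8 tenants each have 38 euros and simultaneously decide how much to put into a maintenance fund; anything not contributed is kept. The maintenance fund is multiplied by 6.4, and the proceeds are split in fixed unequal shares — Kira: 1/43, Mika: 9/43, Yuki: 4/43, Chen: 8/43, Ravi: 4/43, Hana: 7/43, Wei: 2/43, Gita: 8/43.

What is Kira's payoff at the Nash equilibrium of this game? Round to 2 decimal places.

A player with share s gets back 6.4·s per unit contributed, so full contribution is dominant for anyone with s > 1/6.4 = 0.1563 and zero contribution is dominant for anyone below.
The shares above 0.1563 belong to Mika, Chen, Hana and Gita, contributing 38 each; the remaining 4 contribute 0. Total contributed: 152.
Kira keeps 38 and receives 6.4 × 152 × 1/43 = 22.62 from the maintenance fund, for a payoff of 60.62.

60.62 euros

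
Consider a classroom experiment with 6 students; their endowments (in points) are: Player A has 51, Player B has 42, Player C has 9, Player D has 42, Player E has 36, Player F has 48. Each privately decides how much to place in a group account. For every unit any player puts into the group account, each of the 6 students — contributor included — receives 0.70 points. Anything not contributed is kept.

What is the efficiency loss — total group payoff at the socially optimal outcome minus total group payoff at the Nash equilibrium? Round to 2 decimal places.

The private return per contributed unit is 0.70 < 1 for everyone, so the Nash equilibrium is zero contribution and the group total is Σ E_j = 51 + 42 + 9 + 42 + 36 + 48 = 228.
Each contributed unit returns 4.200 to the group, so the social optimum is full contribution by everyone: group total = 4.200 × 228 = 957.60.
Efficiency loss = (4.200 − 1) × 228 = 729.60.

729.60 points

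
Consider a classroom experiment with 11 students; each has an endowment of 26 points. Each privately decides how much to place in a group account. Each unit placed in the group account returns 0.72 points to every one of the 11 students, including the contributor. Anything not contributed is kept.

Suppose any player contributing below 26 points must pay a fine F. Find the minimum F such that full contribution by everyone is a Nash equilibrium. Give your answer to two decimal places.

Given the others contribute fully, the best deviation is to contribute 0 (any partial contribution still incurs the fine and gives up units whose private return 0.72 is below 1).
Deviating from 26 to 0 saves 26 points but forfeits the deviator's share of the drop in the group account: 0.72 × 26 = 18.72.
So the deviation gain is 26 − 18.72 = 7.28, and the fine must be at least 7.28 points to wipe it out.

7.28 points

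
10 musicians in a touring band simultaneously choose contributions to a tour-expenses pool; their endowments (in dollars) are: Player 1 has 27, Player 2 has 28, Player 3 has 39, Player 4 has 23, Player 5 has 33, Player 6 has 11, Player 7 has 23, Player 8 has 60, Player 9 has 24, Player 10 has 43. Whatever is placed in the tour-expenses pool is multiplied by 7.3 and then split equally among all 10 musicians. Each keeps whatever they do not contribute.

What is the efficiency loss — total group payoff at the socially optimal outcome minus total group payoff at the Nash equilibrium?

The private return per contributed unit is 7.3/10 = 0.7300 < 1 for every player regardless of endowment, so the Nash equilibrium is zero contribution and the group total is Σ E_j = 27 + 28 + 39 + 23 + 33 + 11 + 23 + 60 + 24 + 43 = 311.
Each contributed unit returns 7.300 to the group, so the social optimum is full contribution by everyone: group total = 7.300 × 311 = 2270.30.
Efficiency loss = (7.300 − 1) × 311 = 1959.30.

1959.30 dollars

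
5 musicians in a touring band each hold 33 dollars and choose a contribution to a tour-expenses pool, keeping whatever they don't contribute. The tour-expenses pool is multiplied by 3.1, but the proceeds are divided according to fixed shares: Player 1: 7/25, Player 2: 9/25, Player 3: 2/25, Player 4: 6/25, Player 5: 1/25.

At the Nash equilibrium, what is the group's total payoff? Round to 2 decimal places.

A player with share s gets back 3.1·s per unit contributed, so full contribution is dominant for anyone with s > 1/3.1 = 0.3226 and zero contribution is dominant for anyone below.
Only Player 2 (9/25) clears that bar, contributing 33; the remaining 4 contribute 0. Total contributed: 33.
The tour-expenses pool pays out 3.1 × 33 = 102.30 in total (split across the unequal shares, but the aggregate is all that matters for the group sum).
The 4 free-riders keep 33 each, adding 132. Group total = 132 + 102.30 = 234.30.

234.30 dollars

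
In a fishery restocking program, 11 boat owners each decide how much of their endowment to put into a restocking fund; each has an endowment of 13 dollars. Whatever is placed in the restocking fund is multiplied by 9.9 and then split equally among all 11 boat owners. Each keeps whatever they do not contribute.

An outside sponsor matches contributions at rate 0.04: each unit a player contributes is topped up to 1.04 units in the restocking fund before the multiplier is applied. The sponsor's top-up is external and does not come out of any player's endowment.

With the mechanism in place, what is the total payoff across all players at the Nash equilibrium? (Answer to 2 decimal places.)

With the mechanism, a contributed unit returns 9.9 × 1.04 / 11 = 0.9360 per unit of net cost — still below 1 — so contributing 0 remains dominant for every player.
At the Nash equilibrium no one contributes; group total payoff = 11 × 13 = 143.

143.00 dollars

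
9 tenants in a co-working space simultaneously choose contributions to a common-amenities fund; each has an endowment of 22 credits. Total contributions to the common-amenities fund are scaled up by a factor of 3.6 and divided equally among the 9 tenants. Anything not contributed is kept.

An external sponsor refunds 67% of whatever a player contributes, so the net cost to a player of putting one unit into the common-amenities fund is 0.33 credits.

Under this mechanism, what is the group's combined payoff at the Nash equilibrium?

With the mechanism, a contributed unit returns (3.6/9) / 0.33 = 1.2121 per unit of net cost to the contributor — now above 1 — so contributing fully is weakly dominant for every player.
So the Nash equilibrium is full contribution by all 9; the group earns 9 × (22 × 0.67 + 3.6 × 22) = 845.46.

845.46 credits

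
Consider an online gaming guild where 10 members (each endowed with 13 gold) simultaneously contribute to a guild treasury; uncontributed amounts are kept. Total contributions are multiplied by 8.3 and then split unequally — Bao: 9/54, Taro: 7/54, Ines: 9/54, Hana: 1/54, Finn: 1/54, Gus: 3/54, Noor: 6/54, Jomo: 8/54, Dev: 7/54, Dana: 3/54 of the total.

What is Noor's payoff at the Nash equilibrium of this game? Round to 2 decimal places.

72.94 gold

Player j's private return per contributed unit is 8.3 × (j's share). Contributing is weakly dominant for j when that share is at least 1/8.3 = 0.1205, and contributing 0 is dominant otherwise.
Bao, Taro, Ines, Jomo and Dev clear that bar, contributing 13 each; the remaining 5 contribute 0. Total contributed: 65.
Noor keeps 13 and receives 8.3 × 65 × 6/54 = 59.94 from the guild treasury, for a payoff of 72.94.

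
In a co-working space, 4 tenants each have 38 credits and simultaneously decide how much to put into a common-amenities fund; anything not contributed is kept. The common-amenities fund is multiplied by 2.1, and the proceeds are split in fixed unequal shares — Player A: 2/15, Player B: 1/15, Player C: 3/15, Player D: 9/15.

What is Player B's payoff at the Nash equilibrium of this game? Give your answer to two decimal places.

For player j, contributing a unit is worthwhile iff 2.1 × (j's share) ≥ 1, i.e. iff j's share is at least 0.4762.
The only share above 0.4762 is Player D's 9/15, contributing 38; the remaining 3 contribute 0. Total contributed: 38.
Player B keeps 38 and receives 2.1 × 38 × 1/15 = 5.32 from the common-amenities fund, for a payoff of 43.32.

43.32 credits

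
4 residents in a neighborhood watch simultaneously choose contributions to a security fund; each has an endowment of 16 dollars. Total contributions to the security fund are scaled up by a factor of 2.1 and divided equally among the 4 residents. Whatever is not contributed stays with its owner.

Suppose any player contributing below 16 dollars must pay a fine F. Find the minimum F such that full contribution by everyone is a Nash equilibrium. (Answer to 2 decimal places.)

Given the others contribute fully, the best deviation is to contribute 0 (any partial contribution still incurs the fine and gives up units whose private return 0.5250 is below 1).
Deviating from 16 to 0 saves 16 dollars but forfeits the deviator's share of the drop in the security fund: 2.1/4 × 16 = 8.40.
So the deviation gain is 16 − 8.40 = 7.60, and the fine must be at least 7.60 dollars to wipe it out.

7.60 dollars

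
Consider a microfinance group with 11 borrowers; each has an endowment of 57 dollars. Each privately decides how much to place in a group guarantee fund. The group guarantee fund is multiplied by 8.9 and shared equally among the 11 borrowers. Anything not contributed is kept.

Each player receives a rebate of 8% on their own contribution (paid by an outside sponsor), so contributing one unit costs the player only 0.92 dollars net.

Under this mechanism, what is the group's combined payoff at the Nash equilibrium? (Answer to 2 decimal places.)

With the mechanism, a contributed unit returns (8.9/11) / 0.92 = 0.8794 per unit of net cost — still below 1 — so contributing 0 remains dominant for every player.
At the Nash equilibrium no one contributes; group total payoff = 11 × 57 = 627.

627.00 dollars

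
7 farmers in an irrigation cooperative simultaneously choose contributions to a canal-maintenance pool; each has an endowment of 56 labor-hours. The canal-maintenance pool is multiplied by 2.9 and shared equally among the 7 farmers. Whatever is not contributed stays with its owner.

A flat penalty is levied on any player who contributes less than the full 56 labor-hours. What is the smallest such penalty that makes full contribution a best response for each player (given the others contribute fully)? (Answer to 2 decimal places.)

32.80 labor-hours

Given the others contribute fully, the best deviation is to contribute 0 (any partial contribution still incurs the fine and gives up units whose private return 0.4143 is below 1).
Deviating from 56 to 0 saves 56 labor-hours but forfeits the deviator's share of the drop in the canal-maintenance pool: 2.9/7 × 56 = 23.20.
So the deviation gain is 56 − 23.20 = 32.80, and the fine must be at least 32.80 labor-hours to wipe it out.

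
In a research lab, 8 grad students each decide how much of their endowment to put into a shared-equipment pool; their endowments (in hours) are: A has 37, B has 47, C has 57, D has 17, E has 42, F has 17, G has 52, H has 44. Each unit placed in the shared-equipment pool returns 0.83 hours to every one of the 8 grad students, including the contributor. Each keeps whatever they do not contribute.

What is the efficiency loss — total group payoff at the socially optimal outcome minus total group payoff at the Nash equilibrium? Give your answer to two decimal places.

The private return per contributed unit is 0.83 < 1 for everyone, so the Nash equilibrium is zero contribution and the group total is Σ E_j = 37 + 47 + 57 + 17 + 42 + 17 + 52 + 44 = 313.
Each contributed unit returns 6.640 to the group, so the social optimum is full contribution by everyone: group total = 6.640 × 313 = 2078.32.
Efficiency loss = (6.640 − 1) × 313 = 1765.32.

1765.32 hours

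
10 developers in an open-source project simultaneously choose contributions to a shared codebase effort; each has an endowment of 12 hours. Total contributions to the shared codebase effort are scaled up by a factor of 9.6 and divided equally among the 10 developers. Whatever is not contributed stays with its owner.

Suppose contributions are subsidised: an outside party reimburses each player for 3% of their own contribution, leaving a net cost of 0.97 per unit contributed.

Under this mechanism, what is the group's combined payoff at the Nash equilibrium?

120.00 hours

Even with the mechanism, each unit contributed returns only (9.6/10) / 0.97 = 0.9897 per unit of net cost, so contributing nothing is still dominant.
At the Nash equilibrium no one contributes; group total payoff = 10 × 12 = 120.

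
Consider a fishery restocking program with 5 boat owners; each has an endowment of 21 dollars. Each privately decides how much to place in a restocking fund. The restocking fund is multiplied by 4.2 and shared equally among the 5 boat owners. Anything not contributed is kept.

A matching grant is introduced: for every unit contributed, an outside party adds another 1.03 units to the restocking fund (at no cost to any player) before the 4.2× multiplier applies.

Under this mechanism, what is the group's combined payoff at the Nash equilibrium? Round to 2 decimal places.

895.23 dollars

Under the mechanism each unit contributed yields 4.2 × 2.03 / 5 = 1.7052 back to its contributor per unit of net cost, which exceeds 1, making full contribution the dominant choice for everyone.
So the Nash equilibrium is full contribution by all 5; the group earns 4.2 × 2.03 × 105 = 895.23.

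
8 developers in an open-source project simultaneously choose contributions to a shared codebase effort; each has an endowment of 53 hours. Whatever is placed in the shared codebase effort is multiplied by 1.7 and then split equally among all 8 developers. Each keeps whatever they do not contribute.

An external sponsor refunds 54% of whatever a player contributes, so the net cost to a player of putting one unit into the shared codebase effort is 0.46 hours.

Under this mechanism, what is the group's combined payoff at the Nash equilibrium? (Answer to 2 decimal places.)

424.00 hours

The effective private return is (1.7/8) / 0.46 = 0.4620, which is still under 1, so the mechanism doesn't change anyone's dominant strategy: zero contribution.
Everyone keeps their endowment and the group total is 8 × 53 = 424.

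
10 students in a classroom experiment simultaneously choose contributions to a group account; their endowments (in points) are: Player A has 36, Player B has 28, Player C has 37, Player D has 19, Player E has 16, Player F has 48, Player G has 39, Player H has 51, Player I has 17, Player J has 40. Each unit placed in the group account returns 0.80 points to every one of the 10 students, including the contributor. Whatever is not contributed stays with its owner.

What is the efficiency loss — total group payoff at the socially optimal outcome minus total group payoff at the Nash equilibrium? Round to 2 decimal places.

2317.00 points

The private return per contributed unit is 0.80 < 1 for everyone, so the Nash equilibrium is zero contribution and the group total is Σ E_j = 36 + 28 + 37 + 19 + 16 + 48 + 39 + 51 + 17 + 40 = 331.
Each contributed unit returns 8.000 to the group, so the social optimum is full contribution by everyone: group total = 8.000 × 331 = 2648.00.
Efficiency loss = (8.000 − 1) × 331 = 2317.00.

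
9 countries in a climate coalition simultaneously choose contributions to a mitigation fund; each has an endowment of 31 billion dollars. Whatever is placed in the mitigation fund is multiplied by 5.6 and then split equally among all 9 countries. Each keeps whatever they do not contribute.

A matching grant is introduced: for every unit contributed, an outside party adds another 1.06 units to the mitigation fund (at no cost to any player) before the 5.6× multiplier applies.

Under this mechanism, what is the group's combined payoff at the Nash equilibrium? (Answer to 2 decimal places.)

3218.54 billion dollars

Under the mechanism each unit contributed yields 5.6 × 2.06 / 9 = 1.2818 back to its contributor per unit of net cost, which exceeds 1, making full contribution the dominant choice for everyone.
At the Nash equilibrium everyone contributes 31. Group total payoff = 5.6 × 2.06 × 279 = 3218.54.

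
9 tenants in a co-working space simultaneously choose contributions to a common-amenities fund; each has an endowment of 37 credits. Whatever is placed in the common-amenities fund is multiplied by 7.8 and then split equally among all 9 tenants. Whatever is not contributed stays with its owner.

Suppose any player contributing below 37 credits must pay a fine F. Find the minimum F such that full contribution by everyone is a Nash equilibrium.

4.93 credits

Given the others contribute fully, the best deviation is to contribute 0 (any partial contribution still incurs the fine and gives up units whose private return 0.8667 is below 1).
Deviating from 37 to 0 saves 37 credits but forfeits the deviator's share of the drop in the common-amenities fund: 7.8/9 × 37 = 32.07.
So the deviation gain is 37 − 32.07 = 4.93, and the fine must be at least 4.93 credits to wipe it out.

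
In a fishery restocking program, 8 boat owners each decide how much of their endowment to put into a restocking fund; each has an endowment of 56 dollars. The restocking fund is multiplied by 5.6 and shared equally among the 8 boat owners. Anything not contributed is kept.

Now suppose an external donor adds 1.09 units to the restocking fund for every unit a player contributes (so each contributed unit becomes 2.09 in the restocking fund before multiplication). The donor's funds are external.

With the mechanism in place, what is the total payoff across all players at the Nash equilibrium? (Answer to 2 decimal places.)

With the mechanism, a contributed unit returns 5.6 × 2.09 / 8 = 1.4630 per unit of net cost to the contributor — now above 1 — so contributing fully is weakly dominant for every player.
So the Nash equilibrium is full contribution by all 8; the group earns 5.6 × 2.09 × 448 = 5243.39.

5243.39 dollars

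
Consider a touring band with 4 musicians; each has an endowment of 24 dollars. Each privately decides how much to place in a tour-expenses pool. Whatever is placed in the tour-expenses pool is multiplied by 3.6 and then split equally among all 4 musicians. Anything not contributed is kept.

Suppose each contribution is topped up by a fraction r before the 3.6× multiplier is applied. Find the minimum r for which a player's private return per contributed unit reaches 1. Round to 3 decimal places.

0.111

With matching at rate r, one contributed unit becomes (1 + r) in the tour-expenses pool and returns 3.6 × (1 + r) / 4 to the contributor.
Setting this equal to 1: 1 + r = 4/3.6 = 1.1111.
So the minimum matching rate is r = 1.1111 − 1 = 0.111.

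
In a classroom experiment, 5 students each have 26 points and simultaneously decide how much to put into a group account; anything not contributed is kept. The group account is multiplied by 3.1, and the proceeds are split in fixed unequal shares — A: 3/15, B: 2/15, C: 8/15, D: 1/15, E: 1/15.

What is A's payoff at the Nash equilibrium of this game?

42.12 points

Each unit j contributes comes back to j as 3.1 × (j's share), so j prefers to contribute only if that share exceeds 1/3.1 = 0.3226; otherwise keeping the unit dominates.
Only C (8/15) clears that bar, contributing 26; the remaining 4 contribute 0. Total contributed: 26.
A keeps 26 and receives 3.1 × 26 × 3/15 = 16.12 from the group account, for a payoff of 42.12.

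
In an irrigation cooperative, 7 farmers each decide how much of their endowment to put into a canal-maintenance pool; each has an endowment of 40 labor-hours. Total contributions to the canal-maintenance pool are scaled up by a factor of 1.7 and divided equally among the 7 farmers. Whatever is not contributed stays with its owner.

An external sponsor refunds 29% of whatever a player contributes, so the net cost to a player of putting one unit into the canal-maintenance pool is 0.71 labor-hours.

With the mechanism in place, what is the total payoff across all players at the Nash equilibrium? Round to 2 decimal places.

280.00 labor-hours

With the mechanism, a contributed unit returns (1.7/7) / 0.71 = 0.3421 per unit of net cost — still below 1 — so contributing 0 remains dominant for every player.
At the Nash equilibrium no one contributes; group total payoff = 7 × 40 = 280.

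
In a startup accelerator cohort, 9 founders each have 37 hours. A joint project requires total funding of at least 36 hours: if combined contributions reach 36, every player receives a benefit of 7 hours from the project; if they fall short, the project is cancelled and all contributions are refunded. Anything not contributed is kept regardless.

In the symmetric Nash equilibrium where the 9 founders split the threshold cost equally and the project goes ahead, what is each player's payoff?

Equal share of the threshold: 36/9 = 4.
At this profile no one gains by cutting their contribution: any cut drops the total below 36, the project is cancelled, contributions are refunded, and the deviator ends with 37, which is less than 37 − 4 + 7 = 40. Contributing more than 4 just wastes the excess. So contributing exactly 4 is a best response.
Each player's payoff: 37 − 4 + 7 = 40.

40 hours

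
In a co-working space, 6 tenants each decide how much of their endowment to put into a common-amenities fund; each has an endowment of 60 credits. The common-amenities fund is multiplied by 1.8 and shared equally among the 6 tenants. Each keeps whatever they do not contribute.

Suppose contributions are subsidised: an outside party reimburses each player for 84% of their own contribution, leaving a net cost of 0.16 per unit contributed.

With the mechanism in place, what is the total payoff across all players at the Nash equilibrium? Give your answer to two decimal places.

950.40 credits

Under the mechanism each unit contributed yields (1.8/6) / 0.16 = 1.8750 back to its contributor per unit of net cost, which exceeds 1, making full contribution the dominant choice for everyone.
So the Nash equilibrium is full contribution by all 6; the group earns 6 × (60 × 0.84 + 1.8 × 60) = 950.40.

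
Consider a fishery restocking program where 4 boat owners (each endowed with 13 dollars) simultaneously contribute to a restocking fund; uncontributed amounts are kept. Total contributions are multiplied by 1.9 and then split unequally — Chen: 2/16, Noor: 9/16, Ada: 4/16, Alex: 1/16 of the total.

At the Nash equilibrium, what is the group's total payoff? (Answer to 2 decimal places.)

63.70 dollars

For player j, contributing a unit is worthwhile iff 1.9 × (j's share) ≥ 1, i.e. iff j's share is at least 0.5263.
Noor alone (share 9/16) is above the threshold, contributing 13; the remaining 3 contribute 0. Total contributed: 13.
The restocking fund pays out 1.9 × 13 = 24.70 in total (split across the unequal shares, but the aggregate is all that matters for the group sum).
The 3 free-riders keep 13 each, adding 39. Group total = 39 + 24.70 = 63.70.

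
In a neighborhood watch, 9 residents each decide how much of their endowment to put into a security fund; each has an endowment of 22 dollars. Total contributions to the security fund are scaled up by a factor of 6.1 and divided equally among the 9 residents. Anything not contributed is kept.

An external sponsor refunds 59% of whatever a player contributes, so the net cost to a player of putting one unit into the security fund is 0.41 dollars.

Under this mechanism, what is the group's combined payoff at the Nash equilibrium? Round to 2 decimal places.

1324.62 dollars

The effective private return per unit is now (6.1/9) / 0.41 = 1.6531 > 1, so every player's dominant strategy flips to full contribution.
At the Nash equilibrium everyone contributes 22. Group total payoff = 9 × (22 × 0.59 + 6.1 × 22) = 1324.62.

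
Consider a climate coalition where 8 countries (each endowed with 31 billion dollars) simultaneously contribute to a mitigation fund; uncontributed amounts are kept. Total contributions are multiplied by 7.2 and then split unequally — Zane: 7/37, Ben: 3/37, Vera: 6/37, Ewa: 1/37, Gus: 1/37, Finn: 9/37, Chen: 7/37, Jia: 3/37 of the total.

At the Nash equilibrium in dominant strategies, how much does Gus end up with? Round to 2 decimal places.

55.13 billion dollars

A player with share s gets back 7.2·s per unit contributed, so full contribution is dominant for anyone with s > 1/7.2 = 0.1389 and zero contribution is dominant for anyone below.
The shares above 0.1389 belong to Zane, Vera, Finn and Chen, contributing 31 each; the remaining 4 contribute 0. Total contributed: 124.
Gus keeps 31 and receives 7.2 × 124 × 1/37 = 24.13 from the mitigation fund, for a payoff of 55.13.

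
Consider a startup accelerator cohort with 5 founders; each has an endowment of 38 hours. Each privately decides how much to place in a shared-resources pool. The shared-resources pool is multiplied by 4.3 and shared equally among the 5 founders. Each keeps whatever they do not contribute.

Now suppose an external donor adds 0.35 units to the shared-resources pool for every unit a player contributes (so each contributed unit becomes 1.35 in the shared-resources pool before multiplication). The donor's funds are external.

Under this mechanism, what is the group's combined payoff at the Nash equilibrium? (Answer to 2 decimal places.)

1102.95 hours

With the mechanism, a contributed unit returns 4.3 × 1.35 / 5 = 1.1610 per unit of net cost to the contributor — now above 1 — so contributing fully is weakly dominant for every player.
So the Nash equilibrium is full contribution by all 5; the group earns 4.3 × 1.35 × 190 = 1102.95.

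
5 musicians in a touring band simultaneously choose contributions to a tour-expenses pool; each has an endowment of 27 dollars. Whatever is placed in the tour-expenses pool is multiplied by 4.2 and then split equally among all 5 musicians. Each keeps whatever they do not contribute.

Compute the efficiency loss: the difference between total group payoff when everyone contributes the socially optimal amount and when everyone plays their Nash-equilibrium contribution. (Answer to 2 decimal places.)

432.00 dollars

Each contributed unit returns 4.2/5 = 0.8400 to its contributor — below 1 — so contributing 0 is dominant for every player. At the Nash equilibrium everyone keeps their 27, and the group total is 5 × 27 = 135.
Each contributed unit returns 4.200 to the group as a whole (0.8400 to each of 5 players), which exceeds 1, so the social optimum is full contribution: group total = 4.200 × 135 = 567.00.
Efficiency loss = 567.00 − 135 = 432.00.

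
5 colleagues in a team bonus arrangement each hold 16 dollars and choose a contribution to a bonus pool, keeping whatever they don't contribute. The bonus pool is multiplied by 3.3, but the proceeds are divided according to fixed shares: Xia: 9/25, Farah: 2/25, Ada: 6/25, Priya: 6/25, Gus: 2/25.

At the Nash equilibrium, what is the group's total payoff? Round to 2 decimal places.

116.80 dollars

Each unit j contributes comes back to j as 3.3 × (j's share), so j prefers to contribute only if that share exceeds 1/3.3 = 0.3030; otherwise keeping the unit dominates.
Only Xia (9/25) clears that bar, contributing 16; the remaining 4 contribute 0. Total contributed: 16.
The bonus pool pays out 3.3 × 16 = 52.80 in total (split across the unequal shares, but the aggregate is all that matters for the group sum).
The 4 free-riders keep 16 each, adding 64. Group total = 64 + 52.80 = 116.80.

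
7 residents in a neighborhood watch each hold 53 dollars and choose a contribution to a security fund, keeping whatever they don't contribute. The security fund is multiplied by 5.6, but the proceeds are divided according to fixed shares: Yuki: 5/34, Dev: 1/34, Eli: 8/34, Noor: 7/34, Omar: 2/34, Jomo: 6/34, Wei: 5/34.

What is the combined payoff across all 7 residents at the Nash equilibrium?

858.60 dollars

A player with share s gets back 5.6·s per unit contributed, so full contribution is dominant for anyone with s > 1/5.6 = 0.1786 and zero contribution is dominant for anyone below.
Eli and Noor clear that bar, contributing 53 each; the remaining 5 contribute 0. Total contributed: 106.
The security fund pays out 5.6 × 106 = 593.60 in total (split across the unequal shares, but the aggregate is all that matters for the group sum).
The 5 free-riders keep 53 each, adding 265. Group total = 265 + 593.60 = 858.60.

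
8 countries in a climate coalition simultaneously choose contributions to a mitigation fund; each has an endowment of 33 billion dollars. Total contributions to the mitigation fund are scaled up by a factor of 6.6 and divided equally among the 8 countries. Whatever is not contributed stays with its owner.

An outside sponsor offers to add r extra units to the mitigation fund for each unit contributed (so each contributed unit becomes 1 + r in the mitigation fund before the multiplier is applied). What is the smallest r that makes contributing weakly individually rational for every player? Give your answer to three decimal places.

With matching at rate r, one contributed unit becomes (1 + r) in the mitigation fund and returns 6.6 × (1 + r) / 8 to the contributor.
Setting this equal to 1: 1 + r = 8/6.6 = 1.2121.
So the minimum matching rate is r = 1.2121 − 1 = 0.212.

0.212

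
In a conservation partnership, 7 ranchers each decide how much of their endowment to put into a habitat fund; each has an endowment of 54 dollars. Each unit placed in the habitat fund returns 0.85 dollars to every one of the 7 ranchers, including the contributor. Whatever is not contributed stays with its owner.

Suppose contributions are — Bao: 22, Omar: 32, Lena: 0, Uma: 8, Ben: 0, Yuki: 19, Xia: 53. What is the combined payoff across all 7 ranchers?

1041.30 dollars

Total contributed: 22 + 32 + 0 + 8 + 0 + 19 + 53 = 134; total kept: 7 × 54 − 134 = 244.
The habitat fund pays out 0.85 × 7 × 134 = 797.30 in aggregate.
Group total = 244 + 797.30 = 1041.30.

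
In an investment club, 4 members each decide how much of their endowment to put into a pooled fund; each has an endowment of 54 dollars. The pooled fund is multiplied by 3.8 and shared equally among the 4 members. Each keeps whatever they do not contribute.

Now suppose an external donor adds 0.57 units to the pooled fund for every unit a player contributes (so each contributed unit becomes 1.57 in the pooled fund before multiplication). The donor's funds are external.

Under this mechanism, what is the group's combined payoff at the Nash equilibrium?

1288.66 dollars

The effective private return per unit is now 3.8 × 1.57 / 4 = 1.4915 > 1, so every player's dominant strategy flips to full contribution.
So the Nash equilibrium is full contribution by all 4; the group earns 3.8 × 1.57 × 216 = 1288.66.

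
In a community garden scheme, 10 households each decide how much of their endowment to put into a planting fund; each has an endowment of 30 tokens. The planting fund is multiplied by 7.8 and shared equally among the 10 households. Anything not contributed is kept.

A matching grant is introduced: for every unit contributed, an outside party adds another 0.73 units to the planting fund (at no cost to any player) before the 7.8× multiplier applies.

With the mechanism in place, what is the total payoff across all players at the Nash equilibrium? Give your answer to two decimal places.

The effective private return per unit is now 7.8 × 1.73 / 10 = 1.3494 > 1, so every player's dominant strategy flips to full contribution.
At the Nash equilibrium everyone contributes 30. Group total payoff = 7.8 × 1.73 × 300 = 4048.20.

4048.20 tokens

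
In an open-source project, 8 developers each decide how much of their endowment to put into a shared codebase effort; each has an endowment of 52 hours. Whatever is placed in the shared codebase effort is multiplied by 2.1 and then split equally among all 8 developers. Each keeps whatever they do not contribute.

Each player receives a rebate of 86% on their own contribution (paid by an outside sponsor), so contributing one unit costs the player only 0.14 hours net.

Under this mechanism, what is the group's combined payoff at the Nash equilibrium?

Under the mechanism each unit contributed yields (2.1/8) / 0.14 = 1.8750 back to its contributor per unit of net cost, which exceeds 1, making full contribution the dominant choice for everyone.
So the Nash equilibrium is full contribution by all 8; the group earns 8 × (52 × 0.86 + 2.1 × 52) = 1231.36.

1231.36 hours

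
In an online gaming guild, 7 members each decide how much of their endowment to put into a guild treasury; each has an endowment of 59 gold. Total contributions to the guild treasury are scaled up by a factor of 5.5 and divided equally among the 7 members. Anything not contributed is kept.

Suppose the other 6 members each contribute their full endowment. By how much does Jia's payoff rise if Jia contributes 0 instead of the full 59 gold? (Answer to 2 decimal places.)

Switching from a contribution of 59 to 0 lets Jia keep an extra 59 gold, but lowers the guild treasury by 59, which costs Jia their own share of that drop: 5.5/7 × 59 = 46.36.
Net gain = 59 − 46.36 = 12.64. The private return per contributed unit (0.7857) is below 1, so free-riding is indeed the best response regardless of what the others do.

12.64 gold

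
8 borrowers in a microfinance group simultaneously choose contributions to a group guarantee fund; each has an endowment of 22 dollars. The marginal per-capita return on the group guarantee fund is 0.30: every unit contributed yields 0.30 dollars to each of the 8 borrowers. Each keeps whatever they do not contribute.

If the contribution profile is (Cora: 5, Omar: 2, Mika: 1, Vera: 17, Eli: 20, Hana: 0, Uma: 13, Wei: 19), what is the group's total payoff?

Total contributed: 5 + 2 + 1 + 17 + 20 + 0 + 13 + 19 = 77; total kept: 8 × 22 − 77 = 99.
The group guarantee fund pays out 0.30 × 8 × 77 = 184.80 in aggregate.
Group total = 99 + 184.80 = 283.80.

283.80 dollars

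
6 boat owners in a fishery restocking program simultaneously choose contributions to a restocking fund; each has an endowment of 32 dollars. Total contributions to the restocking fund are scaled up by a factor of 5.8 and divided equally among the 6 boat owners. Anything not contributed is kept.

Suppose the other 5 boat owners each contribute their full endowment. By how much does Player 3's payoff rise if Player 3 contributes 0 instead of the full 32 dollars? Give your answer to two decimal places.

1.07 dollars

Switching from a contribution of 32 to 0 lets Player 3 keep an extra 32 dollars, but lowers the restocking fund by 32, which costs Player 3 their own share of that drop: 5.8/6 × 32 = 30.93.
Net gain = 32 − 30.93 = 1.07. The private return per contributed unit (0.9667) is below 1, so free-riding is indeed the best response regardless of what the others do.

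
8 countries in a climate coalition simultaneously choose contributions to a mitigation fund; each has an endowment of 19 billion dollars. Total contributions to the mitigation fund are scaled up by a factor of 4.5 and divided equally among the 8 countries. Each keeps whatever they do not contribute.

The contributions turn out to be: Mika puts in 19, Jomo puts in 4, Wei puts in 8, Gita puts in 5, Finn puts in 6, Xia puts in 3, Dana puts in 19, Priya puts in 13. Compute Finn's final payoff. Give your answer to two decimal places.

56.31 billion dollars

Total contributed: 19 + 4 + 8 + 5 + 6 + 3 + 19 + 13 = 77.
Each receives 4.5 × 77 / 8 = 43.31 from the mitigation fund.
Finn keeps 19 − 6 = 13, so Finn's payoff is 13 + 43.31 = 56.31.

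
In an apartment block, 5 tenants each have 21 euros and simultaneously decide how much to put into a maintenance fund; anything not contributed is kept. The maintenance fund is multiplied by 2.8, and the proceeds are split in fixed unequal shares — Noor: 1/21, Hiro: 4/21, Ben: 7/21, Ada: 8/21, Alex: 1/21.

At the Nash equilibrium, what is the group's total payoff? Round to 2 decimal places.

Each unit j contributes comes back to j as 2.8 × (j's share), so j prefers to contribute only if that share exceeds 1/2.8 = 0.3571; otherwise keeping the unit dominates.
Only Ada (8/21) clears that bar, contributing 21; the remaining 4 contribute 0. Total contributed: 21.
The maintenance fund pays out 2.8 × 21 = 58.80 in total (split across the unequal shares, but the aggregate is all that matters for the group sum).
The 4 free-riders keep 21 each, adding 84. Group total = 84 + 58.80 = 142.80.

142.80 euros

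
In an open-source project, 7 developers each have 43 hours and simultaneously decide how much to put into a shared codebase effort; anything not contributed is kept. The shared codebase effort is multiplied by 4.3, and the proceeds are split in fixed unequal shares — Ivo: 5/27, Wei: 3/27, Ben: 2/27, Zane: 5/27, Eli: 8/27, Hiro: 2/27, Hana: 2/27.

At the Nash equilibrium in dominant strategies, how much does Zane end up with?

Player j's private return per contributed unit is 4.3 × (j's share). Contributing is weakly dominant for j when that share is at least 1/4.3 = 0.2326, and contributing 0 is dominant otherwise.
Eli alone (share 8/27) is above the threshold, contributing 43; the remaining 6 contribute 0. Total contributed: 43.
Zane keeps 43 and receives 4.3 × 43 × 5/27 = 34.24 from the shared codebase effort, for a payoff of 77.24.

77.24 hours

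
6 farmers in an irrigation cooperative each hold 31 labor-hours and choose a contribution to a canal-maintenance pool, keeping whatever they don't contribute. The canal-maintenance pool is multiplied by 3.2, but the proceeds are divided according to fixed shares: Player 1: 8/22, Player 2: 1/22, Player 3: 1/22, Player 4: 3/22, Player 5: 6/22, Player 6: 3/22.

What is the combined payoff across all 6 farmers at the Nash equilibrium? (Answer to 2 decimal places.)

254.20 labor-hours

A player with share s gets back 3.2·s per unit contributed, so full contribution is dominant for anyone with s > 1/3.2 = 0.3125 and zero contribution is dominant for anyone below.
The only share above 0.3125 is Player 1's 8/22, contributing 31; the remaining 5 contribute 0. Total contributed: 31.
The canal-maintenance pool pays out 3.2 × 31 = 99.20 in total (split across the unequal shares, but the aggregate is all that matters for the group sum).
The 5 free-riders keep 31 each, adding 155. Group total = 155 + 99.20 = 254.20.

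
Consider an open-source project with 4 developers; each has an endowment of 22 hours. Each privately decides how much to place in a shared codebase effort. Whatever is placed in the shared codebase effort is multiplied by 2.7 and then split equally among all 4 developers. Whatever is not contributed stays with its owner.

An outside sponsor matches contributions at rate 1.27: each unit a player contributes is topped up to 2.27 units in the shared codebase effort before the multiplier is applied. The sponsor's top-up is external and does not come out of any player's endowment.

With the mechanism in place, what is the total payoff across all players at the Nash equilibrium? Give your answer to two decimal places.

With the mechanism, a contributed unit returns 2.7 × 2.27 / 4 = 1.5323 per unit of net cost to the contributor — now above 1 — so contributing fully is weakly dominant for every player.
At the Nash equilibrium everyone contributes 22. Group total payoff = 2.7 × 2.27 × 88 = 539.35.

539.35 hours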